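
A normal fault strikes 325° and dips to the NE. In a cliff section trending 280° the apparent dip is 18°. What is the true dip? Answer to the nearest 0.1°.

24.7°

β = acute angle between strike 325° and section 280° = 45°.
tan δ = tan α / sin β = tan 18° / sin 45° = 0.3249 / 0.7071 = 0.4595
true dip = arctan 0.4595 = 24.68°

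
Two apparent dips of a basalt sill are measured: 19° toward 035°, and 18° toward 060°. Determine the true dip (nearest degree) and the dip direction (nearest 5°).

Represent each trace as a vector plunging at its apparent dip toward its trend (east-north-up frame): v₁ = (0.542, 0.775, -0.326), v₂ = (0.824, 0.476, -0.309).
Cross product v₁ × v₂ gives the pole to the plane: n ∝ (0.085, 0.101, 0.380).
True dip = arccos(n_z / |n|) = arccos(0.9451) = 19.1°.
The horizontal component of n points toward azimuth atan2(n_x, n_y) = 40°, the dip direction.

true dip 19°, dip direction 040°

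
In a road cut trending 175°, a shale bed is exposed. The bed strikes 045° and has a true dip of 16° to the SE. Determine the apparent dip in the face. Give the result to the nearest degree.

The section lies 50° from the strike.
tan(apparent dip) = tan 16° · sin 50° = 0.2197
α = arctan(0.2197) = 12.39°

12°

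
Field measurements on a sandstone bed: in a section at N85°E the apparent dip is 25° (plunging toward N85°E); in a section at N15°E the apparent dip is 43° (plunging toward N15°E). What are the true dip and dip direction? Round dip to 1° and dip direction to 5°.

The two traces are lines in the plane: v₁ = (sin 85°·cos 25°, cos 85°·cos 25°, −sin 25°), v₂ = (sin 15°·cos 43°, cos 15°·cos 43°, −sin 43°).
The plane normal is n = v₁ × v₂ ∝ (0.245, 0.536, 0.623).
tan δ = √(n_x²+n_y²)/n_z = 0.589/0.623, so δ = 43.4°.
Dip direction = atan2(0.245, 0.536) = 25° (azimuth of n's horizontal projection).

true dip 43°, dip direction 025°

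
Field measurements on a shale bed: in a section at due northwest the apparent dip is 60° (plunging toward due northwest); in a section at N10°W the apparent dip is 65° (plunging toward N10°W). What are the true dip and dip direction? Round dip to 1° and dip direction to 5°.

Represent each trace as a vector plunging at its apparent dip toward its trend (east-north-up frame): v₁ = (-0.354, 0.354, -0.866), v₂ = (-0.073, 0.416, -0.906).
The plane normal is n = v₁ × v₂ ∝ (-0.040, 0.257, 0.121).
True dip = arccos(n_z / |n|) = arccos(0.4225) = 65.0°.
Dip direction = azimuth of (n_x, n_y) = atan2(-0.040, 0.257) = 351°.

true dip 65°, dip direction 350°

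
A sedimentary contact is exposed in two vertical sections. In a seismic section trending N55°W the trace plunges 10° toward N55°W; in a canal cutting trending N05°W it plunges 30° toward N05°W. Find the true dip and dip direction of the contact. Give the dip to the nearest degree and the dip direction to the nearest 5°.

Represent each trace as a vector plunging at its apparent dip toward its trend (east-north-up frame): v₁ = (-0.807, 0.565, -0.174), v₂ = (-0.075, 0.863, -0.500).
Cross product v₁ × v₂ gives the pole to the plane: n ∝ (0.133, 0.390, 0.653).
tan δ = √(n_x²+n_y²)/n_z = 0.412/0.653, so δ = 32.2°.
The horizontal component of n points toward azimuth atan2(n_x, n_y) = 19°, the dip direction.

true dip 32°, dip direction 020°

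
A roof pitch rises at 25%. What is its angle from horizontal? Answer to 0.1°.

14.0°

tan θ = 25/100 = 0.2500
θ = arctan(0.2500) = 14.04°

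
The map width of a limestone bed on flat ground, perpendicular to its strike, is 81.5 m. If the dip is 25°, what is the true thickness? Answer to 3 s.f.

True thickness t = w · sin(dip) = 81.5 × sin 25°
t = 81.5 × 0.4226 = 34.443 m

34.4 m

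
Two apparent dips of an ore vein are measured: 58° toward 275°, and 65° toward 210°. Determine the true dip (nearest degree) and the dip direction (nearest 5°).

true dip 66°, dip direction 230°

The two traces are lines in the plane: v₁ = (sin 275°·cos 58°, cos 275°·cos 58°, −sin 58°), v₂ = (sin 210°·cos 65°, cos 210°·cos 65°, −sin 65°).
The plane normal is n = v₁ × v₂ ∝ (-0.352, -0.299, 0.203).
tan δ = √(n_x²+n_y²)/n_z = 0.462/0.203, so δ = 66.3°.
Dip direction = atan2(-0.352, -0.299) = 230° (azimuth of n's horizontal projection).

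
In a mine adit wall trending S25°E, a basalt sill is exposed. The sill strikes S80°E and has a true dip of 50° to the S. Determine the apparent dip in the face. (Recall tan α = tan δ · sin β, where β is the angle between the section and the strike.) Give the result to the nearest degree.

44°

Angle between strike (S80°E) and section (S25°E): β = 55°.
tan(apparent dip) = tan 50° · sin 55° = 0.9762
α = arctan(0.9762) = 44.31°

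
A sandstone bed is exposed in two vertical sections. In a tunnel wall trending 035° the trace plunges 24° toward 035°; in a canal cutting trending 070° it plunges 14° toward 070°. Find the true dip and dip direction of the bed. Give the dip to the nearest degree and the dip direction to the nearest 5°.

Each apparent-dip line lies in the plane. As unit vectors (x east, y north, z up), v₁ plunges 24°→035° and v₂ plunges 14°→070°.
n = v₁ × v₂ = (0.046, 0.244, 0.508) (taken with n_z > 0).
Dip δ = arctan(|n_h|/n_z) = arctan(0.248/0.508) = 26.0°.
Dip direction = atan2(0.046, 0.244) = 11° (azimuth of n's horizontal projection).

true dip 26°, dip direction 010°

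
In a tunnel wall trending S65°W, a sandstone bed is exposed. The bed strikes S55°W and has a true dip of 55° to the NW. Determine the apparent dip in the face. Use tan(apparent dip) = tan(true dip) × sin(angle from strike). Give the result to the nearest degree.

14°

The section lies 10° from the strike.
tan(apparent dip) = tan 55° · sin 10° = 0.2480
α = arctan(0.2480) = 13.93°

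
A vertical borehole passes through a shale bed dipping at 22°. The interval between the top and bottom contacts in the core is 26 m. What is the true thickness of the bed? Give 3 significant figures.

24.1 m

True thickness t = h · cos(dip) = 26 × cos 22°
t = 26 × 0.9272 = 24.107 m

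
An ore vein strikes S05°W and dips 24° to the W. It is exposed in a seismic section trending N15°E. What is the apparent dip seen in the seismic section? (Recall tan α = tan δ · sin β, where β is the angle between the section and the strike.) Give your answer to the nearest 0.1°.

Angle between strike (S05°W) and section (N15°E): β = 10°.
tan α = tan 24° × sin 10° = 0.4452 × 0.1736 = 0.0773
α = arctan(0.0773) = 4.42°

4.4°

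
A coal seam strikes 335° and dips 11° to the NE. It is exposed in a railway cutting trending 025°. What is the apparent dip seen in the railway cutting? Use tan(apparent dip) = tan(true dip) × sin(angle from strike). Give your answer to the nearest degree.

8°

Angle between strike (335°) and section (025°): β = 50°.
tan α = tan 11° × sin 50° = 0.1944 × 0.7660 = 0.1489
apparent dip = arctan 0.1489 = 8.47°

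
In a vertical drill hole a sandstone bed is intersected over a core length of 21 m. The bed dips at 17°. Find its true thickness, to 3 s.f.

20.1 m

True thickness t = h · cos(dip) = 21 × cos 17°
t = 21 × 0.9563 = 20.082 m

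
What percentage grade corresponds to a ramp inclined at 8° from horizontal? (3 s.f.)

grade % = 100 × tan 8° = 100 × 0.1405

14.1%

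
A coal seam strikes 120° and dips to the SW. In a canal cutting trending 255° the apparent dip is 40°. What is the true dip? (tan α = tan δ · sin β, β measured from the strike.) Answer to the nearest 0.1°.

The section is 45° from the strike.
tan δ = tan α / sin β = tan 40° / sin 45° = 0.8391 / 0.7071 = 1.1867
true dip = arctan 1.1867 = 49.88°

49.9°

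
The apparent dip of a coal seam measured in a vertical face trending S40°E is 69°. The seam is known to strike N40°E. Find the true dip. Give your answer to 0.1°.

The section is 80° from the strike.
tan δ = tan α / sin β = tan 69° / sin 80° = 2.6051 / 0.9848 = 2.6453
true dip = arctan 2.6453 = 69.29°

69.3°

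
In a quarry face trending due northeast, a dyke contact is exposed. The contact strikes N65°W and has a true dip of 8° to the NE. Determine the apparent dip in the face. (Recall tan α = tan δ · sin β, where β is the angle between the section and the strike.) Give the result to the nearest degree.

The section lies 70° from the strike.
tan(apparent dip) = tan 8° · sin 70° = 0.1321
α = arctan(0.1321) = 7.52°

8°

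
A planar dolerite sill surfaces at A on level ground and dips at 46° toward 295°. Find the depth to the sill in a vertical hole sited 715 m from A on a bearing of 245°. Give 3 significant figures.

476 m

The hole lies 50° from the dip direction, so the down-dip offset is 715 × cos 50° = 459.59 m.
Depth = down-dip offset × tan(dip) = 459.59 × tan 46° = 459.59 × 1.0355
Depth = 475.92 m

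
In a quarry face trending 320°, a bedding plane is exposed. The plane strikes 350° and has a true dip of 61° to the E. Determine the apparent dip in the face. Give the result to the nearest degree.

42°

The strike is 350° and the section trends 320°; the acute angle between them is β = 30°.
tan(apparent dip) = tan 61° · sin 30° = 0.9020
apparent dip = arctan 0.9020 = 42.05°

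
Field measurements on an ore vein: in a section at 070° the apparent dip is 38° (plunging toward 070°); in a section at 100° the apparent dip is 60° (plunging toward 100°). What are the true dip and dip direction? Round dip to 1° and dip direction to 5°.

true dip 66°, dip direction 140°

The two traces are lines in the plane: v₁ = (sin 70°·cos 38°, cos 70°·cos 38°, −sin 38°), v₂ = (sin 100°·cos 60°, cos 100°·cos 60°, −sin 60°).
The plane normal is n = v₁ × v₂ ∝ (0.287, -0.338, 0.197).
Dip δ = arctan(|n_h|/n_z) = arctan(0.443/0.197) = 66.0°.
The horizontal component of n points toward azimuth atan2(n_x, n_y) = 140°, the dip direction.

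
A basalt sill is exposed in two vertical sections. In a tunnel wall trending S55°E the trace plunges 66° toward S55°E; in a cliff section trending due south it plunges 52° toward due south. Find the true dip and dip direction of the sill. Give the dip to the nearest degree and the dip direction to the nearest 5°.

Each apparent-dip line lies in the plane. As unit vectors (x east, y north, z up), v₁ plunges 66°→S55°E and v₂ plunges 52°→due south.
The plane normal is n = v₁ × v₂ ∝ (0.379, -0.263, 0.205).
Dip δ = arctan(|n_h|/n_z) = arctan(0.461/0.205) = 66.0°.
Dip direction = azimuth of (n_x, n_y) = atan2(0.379, -0.263) = 125°.

true dip 66°, dip direction 125°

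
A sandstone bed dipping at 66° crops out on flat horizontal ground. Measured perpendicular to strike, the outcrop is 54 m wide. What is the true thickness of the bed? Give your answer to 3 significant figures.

True thickness t = w · sin(dip) = 54 × sin 66°
t = 54 × 0.9135 = 49.331 m

49.3 m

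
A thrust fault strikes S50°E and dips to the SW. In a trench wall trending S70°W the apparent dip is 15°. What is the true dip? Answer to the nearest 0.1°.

The section is 60° from the strike.
tan δ = tan α / sin β = tan 15° / sin 60° = 0.2679 / 0.8660 = 0.3094
δ = arctan(0.3094) = 17.19°

17.2°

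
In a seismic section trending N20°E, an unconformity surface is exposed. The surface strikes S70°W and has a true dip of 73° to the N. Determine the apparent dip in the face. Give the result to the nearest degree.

68°

The strike is S70°W and the section trends N20°E; the acute angle between them is β = 50°.
tan α = tan 73° × sin 50° = 3.2709 × 0.7660 = 2.5056
apparent dip = arctan 2.5056 = 68.24°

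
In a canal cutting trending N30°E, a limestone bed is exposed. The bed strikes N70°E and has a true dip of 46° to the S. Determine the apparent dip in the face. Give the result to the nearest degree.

34°

The section lies 40° from the strike.
tan(apparent dip) = tan 46° · sin 40° = 0.6656
apparent dip = arctan 0.6656 = 33.65°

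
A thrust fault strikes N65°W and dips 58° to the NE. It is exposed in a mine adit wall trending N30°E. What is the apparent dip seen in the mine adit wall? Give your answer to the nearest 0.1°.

57.9°

The strike is N65°W and the section trends N30°E; the acute angle between them is β = 85°.
tan(apparent dip) = tan 58° · sin 85° = 1.5942
apparent dip = arctan 1.5942 = 57.90°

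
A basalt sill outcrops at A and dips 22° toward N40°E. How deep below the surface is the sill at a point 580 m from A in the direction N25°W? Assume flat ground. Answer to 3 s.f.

The hole lies 65° from the dip direction, so the down-dip offset is 580 × cos 65° = 245.12 m.
Depth = down-dip offset × tan(dip) = 245.12 × tan 22° = 245.12 × 0.4040
Depth = 99.03 m

99.0 m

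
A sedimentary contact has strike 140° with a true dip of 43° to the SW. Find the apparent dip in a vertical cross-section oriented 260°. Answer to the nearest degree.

The strike is 140° and the section trends 260°; the acute angle between them is β = 60°.
tan α = tan 43° × sin 60° = 0.9325 × 0.8660 = 0.8076
apparent dip = arctan 0.8076 = 38.92°

39°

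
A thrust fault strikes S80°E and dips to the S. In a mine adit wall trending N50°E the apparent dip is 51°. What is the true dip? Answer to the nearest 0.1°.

58.2°

β = acute angle between strike S80°E and section N50°E = 50°.
tan(true dip) = tan 51° / sin 50° = 1.6120
true dip = arctan 1.6120 = 58.19°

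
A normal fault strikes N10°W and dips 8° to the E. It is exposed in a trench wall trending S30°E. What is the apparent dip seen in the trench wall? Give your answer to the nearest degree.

Angle between strike (N10°W) and section (S30°E): β = 20°.
tan(apparent dip) = tan 8° · sin 20° = 0.0481
apparent dip = arctan 0.0481 = 2.75°

3°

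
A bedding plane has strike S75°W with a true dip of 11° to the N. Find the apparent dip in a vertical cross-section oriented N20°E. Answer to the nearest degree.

The strike is S75°W and the section trends N20°E; the acute angle between them is β = 55°.
tan α = tan 11° × sin 55° = 0.1944 × 0.8192 = 0.1592
α = arctan(0.1592) = 9.05°

9°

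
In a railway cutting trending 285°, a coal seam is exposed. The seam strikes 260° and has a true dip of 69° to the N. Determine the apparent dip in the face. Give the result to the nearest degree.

The section lies 25° from the strike.
tan(apparent dip) = tan 69° · sin 25° = 1.1010
apparent dip = arctan 1.1010 = 47.75°

48°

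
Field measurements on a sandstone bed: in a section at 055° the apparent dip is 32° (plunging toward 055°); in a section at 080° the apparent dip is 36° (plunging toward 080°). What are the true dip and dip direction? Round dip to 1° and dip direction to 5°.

The two traces are lines in the plane: v₁ = (sin 55°·cos 32°, cos 55°·cos 32°, −sin 32°), v₂ = (sin 80°·cos 36°, cos 80°·cos 36°, −sin 36°).
n = v₁ × v₂ = (0.211, 0.014, 0.290) (taken with n_z > 0).
Dip δ = arctan(|n_h|/n_z) = arctan(0.212/0.290) = 36.2°.
Dip direction = atan2(0.211, 0.014) = 86° (azimuth of n's horizontal projection).

true dip 36°, dip direction 085°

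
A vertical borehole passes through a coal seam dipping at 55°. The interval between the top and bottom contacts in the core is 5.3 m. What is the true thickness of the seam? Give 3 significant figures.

True thickness t = h · cos(dip) = 5.3 × cos 55°
t = 5.3 × 0.5736 = 3.040 m

3.04 m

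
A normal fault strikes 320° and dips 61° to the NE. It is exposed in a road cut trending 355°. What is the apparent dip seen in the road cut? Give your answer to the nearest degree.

The section lies 35° from the strike.
tan(apparent dip) = tan 61° · sin 35° = 1.0348
apparent dip = arctan 1.0348 = 45.98°

46°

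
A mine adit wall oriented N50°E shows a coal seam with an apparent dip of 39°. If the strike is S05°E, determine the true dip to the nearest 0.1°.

The section is 55° from the strike.
tan δ = tan α / sin β = tan 39° / sin 55° = 0.8098 / 0.8192 = 0.9886
δ = arctan(0.9886) = 44.67°

44.7°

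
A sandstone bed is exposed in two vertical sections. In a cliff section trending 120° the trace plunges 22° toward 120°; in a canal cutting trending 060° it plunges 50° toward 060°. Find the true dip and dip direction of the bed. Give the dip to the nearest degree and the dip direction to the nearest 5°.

true dip 50°, dip direction 050°

The two traces are lines in the plane: v₁ = (sin 120°·cos 22°, cos 120°·cos 22°, −sin 22°), v₂ = (sin 60°·cos 50°, cos 60°·cos 50°, −sin 50°).
Cross product v₁ × v₂ gives the pole to the plane: n ∝ (0.476, 0.407, 0.516).
tan δ = √(n_x²+n_y²)/n_z = 0.626/0.516, so δ = 50.5°.
The horizontal component of n points toward azimuth atan2(n_x, n_y) = 49°, the dip direction.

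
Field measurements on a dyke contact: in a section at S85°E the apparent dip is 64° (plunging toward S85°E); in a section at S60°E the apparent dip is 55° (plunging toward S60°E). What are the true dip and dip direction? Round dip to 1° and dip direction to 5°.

Each apparent-dip line lies in the plane. As unit vectors (x east, y north, z up), v₁ plunges 64°→S85°E and v₂ plunges 55°→S60°E.
n = v₁ × v₂ = (0.226, 0.089, 0.106) (taken with n_z > 0).
tan δ = √(n_x²+n_y²)/n_z = 0.243/0.106, so δ = 66.4°.
Dip direction = atan2(0.226, 0.089) = 69° (azimuth of n's horizontal projection).

true dip 66°, dip direction 070°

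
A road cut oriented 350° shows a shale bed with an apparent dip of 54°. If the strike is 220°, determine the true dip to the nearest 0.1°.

60.9°

The section is 50° from the strike.
tan(true dip) = tan 54° / sin 50° = 1.7967
δ = arctan(1.7967) = 60.90°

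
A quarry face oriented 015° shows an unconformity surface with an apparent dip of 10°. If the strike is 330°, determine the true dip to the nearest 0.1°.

14.0°

β = acute angle between strike 330° and section 015° = 45°.
tan(true dip) = tan 10° / sin 45° = 0.2494
δ = arctan(0.2494) = 14.00°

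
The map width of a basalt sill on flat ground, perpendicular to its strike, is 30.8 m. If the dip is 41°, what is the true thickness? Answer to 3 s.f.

20.2 m

True thickness t = w · sin(dip) = 30.8 × sin 41°
t = 30.8 × 0.6561 = 20.207 m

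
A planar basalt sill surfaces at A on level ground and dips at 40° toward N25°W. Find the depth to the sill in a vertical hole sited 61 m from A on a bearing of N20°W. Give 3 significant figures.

The hole lies 5° from the dip direction, so the down-dip offset is 61 × cos 5° = 60.77 m.
Depth = down-dip offset × tan(dip) = 60.77 × tan 40° = 60.77 × 0.8391
Depth = 50.99 m

51.0 m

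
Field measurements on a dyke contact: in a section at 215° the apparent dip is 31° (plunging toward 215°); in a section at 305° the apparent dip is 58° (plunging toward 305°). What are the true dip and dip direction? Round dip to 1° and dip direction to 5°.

The two traces are lines in the plane: v₁ = (sin 215°·cos 31°, cos 215°·cos 31°, −sin 31°), v₂ = (sin 305°·cos 58°, cos 305°·cos 58°, −sin 58°).
n = v₁ × v₂ = (-0.752, 0.193, 0.454) (taken with n_z > 0).
tan δ = √(n_x²+n_y²)/n_z = 0.776/0.454, so δ = 59.7°.
Dip direction = azimuth of (n_x, n_y) = atan2(-0.752, 0.193) = 284°.

true dip 60°, dip direction 285°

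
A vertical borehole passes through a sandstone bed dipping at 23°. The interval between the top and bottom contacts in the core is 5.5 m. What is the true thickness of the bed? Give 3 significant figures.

True thickness t = h · cos(dip) = 5.5 × cos 23°
t = 5.5 × 0.9205 = 5.063 m

5.06 m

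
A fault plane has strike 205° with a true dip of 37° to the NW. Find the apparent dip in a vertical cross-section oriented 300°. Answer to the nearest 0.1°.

36.9°

The strike is 205° and the section trends 300°; the acute angle between them is β = 85°.
tan α = tan 37° × sin 85° = 0.7536 × 0.9962 = 0.7507
apparent dip = arctan 0.7507 = 36.90°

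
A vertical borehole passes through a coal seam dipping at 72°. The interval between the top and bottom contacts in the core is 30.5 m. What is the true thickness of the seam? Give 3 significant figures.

True thickness t = h · cos(dip) = 30.5 × cos 72°
t = 30.5 × 0.3090 = 9.425 m

9.43 m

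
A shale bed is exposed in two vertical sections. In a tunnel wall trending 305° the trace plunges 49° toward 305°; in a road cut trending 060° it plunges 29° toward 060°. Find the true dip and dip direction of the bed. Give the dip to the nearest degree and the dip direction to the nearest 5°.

true dip 58°, dip direction 350°

Each apparent-dip line lies in the plane. As unit vectors (x east, y north, z up), v₁ plunges 49°→305° and v₂ plunges 29°→060°.
The plane normal is n = v₁ × v₂ ∝ (-0.148, 0.832, 0.520).
tan δ = √(n_x²+n_y²)/n_z = 0.845/0.520, so δ = 58.4°.
The horizontal component of n points toward azimuth atan2(n_x, n_y) = 350°, the dip direction.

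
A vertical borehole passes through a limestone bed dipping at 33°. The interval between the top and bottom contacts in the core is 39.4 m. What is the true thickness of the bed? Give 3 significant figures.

True thickness t = h · cos(dip) = 39.4 × cos 33°
t = 39.4 × 0.8387 = 33.044 m

33.0 m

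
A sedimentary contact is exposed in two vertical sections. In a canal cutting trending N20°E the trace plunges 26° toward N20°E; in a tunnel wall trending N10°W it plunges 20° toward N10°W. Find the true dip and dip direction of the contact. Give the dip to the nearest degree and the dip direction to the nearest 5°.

true dip 27°, dip direction 035°

Each apparent-dip line lies in the plane. As unit vectors (x east, y north, z up), v₁ plunges 26°→N20°E and v₂ plunges 20°→N10°W.
n = v₁ × v₂ = (0.117, 0.177, 0.422) (taken with n_z > 0).
True dip = arccos(n_z / |n|) = arccos(0.8939) = 26.6°.
Dip direction = azimuth of (n_x, n_y) = atan2(0.117, 0.177) = 33°.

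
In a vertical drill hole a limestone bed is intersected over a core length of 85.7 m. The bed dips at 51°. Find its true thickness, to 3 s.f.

53.9 m

True thickness t = h · cos(dip) = 85.7 × cos 51°
t = 85.7 × 0.6293 = 53.933 m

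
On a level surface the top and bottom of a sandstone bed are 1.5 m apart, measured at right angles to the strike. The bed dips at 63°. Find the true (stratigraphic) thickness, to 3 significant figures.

1.34 m

True thickness t = w · sin(dip) = 1.5 × sin 63°
t = 1.5 × 0.8910 = 1.337 m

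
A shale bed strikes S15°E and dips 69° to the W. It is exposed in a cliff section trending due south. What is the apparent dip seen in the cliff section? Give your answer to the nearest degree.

Angle between strike (S15°E) and section (due south): β = 15°.
tan α = tan 69° × sin 15° = 2.6051 × 0.2588 = 0.6742
α = arctan(0.6742) = 33.99°

34°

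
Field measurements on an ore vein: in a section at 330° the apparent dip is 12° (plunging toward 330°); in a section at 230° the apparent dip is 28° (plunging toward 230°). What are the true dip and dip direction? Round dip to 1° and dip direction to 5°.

Represent each trace as a vector plunging at its apparent dip toward its trend (east-north-up frame): v₁ = (-0.489, 0.847, -0.208), v₂ = (-0.676, -0.568, -0.469).
n = v₁ × v₂ = (-0.516, -0.089, 0.851) (taken with n_z > 0).
tan δ = √(n_x²+n_y²)/n_z = 0.523/0.851, so δ = 31.6°.
The horizontal component of n points toward azimuth atan2(n_x, n_y) = 260°, the dip direction.

true dip 32°, dip direction 260°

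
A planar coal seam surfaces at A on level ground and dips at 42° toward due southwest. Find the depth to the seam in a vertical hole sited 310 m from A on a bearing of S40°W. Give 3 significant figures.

The hole lies 5° from the dip direction, so the down-dip offset is 310 × cos 5° = 308.82 m.
Depth = down-dip offset × tan(dip) = 308.82 × tan 42° = 308.82 × 0.9004
Depth = 278.06 m

278 m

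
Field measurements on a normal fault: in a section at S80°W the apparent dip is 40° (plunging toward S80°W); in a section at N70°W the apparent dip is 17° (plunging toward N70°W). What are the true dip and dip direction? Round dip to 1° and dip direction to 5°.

The two traces are lines in the plane: v₁ = (sin 260°·cos 40°, cos 260°·cos 40°, −sin 40°), v₂ = (sin 290°·cos 17°, cos 290°·cos 17°, −sin 17°).
n = v₁ × v₂ = (-0.249, -0.357, 0.366) (taken with n_z > 0).
tan δ = √(n_x²+n_y²)/n_z = 0.435/0.366, so δ = 49.9°.
The horizontal component of n points toward azimuth atan2(n_x, n_y) = 215°, the dip direction.

true dip 50°, dip direction 215°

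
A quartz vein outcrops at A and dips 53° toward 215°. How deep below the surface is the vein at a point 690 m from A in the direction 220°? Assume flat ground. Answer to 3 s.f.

The hole lies 5° from the dip direction, so the down-dip offset is 690 × cos 5° = 687.37 m.
Depth = down-dip offset × tan(dip) = 687.37 × tan 53° = 687.37 × 1.3270
Depth = 912.18 m

912 m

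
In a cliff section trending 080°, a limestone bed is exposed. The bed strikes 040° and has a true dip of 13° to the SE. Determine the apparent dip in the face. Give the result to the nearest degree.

The section lies 40° from the strike.
tan(apparent dip) = tan 13° · sin 40° = 0.1484
apparent dip = arctan 0.1484 = 8.44°

8°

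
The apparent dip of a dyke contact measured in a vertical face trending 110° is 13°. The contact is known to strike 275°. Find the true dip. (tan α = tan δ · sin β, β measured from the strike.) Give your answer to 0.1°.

41.7°

β = acute angle between strike 275° and section 110° = 15°.
tan δ = tan α / sin β = tan 13° / sin 15° = 0.2309 / 0.2588 = 0.8920
true dip = arctan 0.8920 = 41.73°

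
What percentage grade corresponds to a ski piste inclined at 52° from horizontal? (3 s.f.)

grade % = 100 × tan 52° = 100 × 1.2799

128%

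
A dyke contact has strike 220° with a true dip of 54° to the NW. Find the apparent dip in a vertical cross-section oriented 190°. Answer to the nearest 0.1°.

34.5°

Angle between strike (220°) and section (190°): β = 30°.
tan(apparent dip) = tan 54° · sin 30° = 0.6882
α = arctan(0.6882) = 34.54°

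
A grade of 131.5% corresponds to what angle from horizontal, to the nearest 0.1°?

52.7°

tan θ = 131.5/100 = 1.3150
θ = arctan(1.3150) = 52.75°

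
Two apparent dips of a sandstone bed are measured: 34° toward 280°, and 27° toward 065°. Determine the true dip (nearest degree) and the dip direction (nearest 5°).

Each apparent-dip line lies in the plane. As unit vectors (x east, y north, z up), v₁ plunges 34°→280° and v₂ plunges 27°→065°.
The plane normal is n = v₁ × v₂ ∝ (-0.145, 0.822, 0.424).
Dip δ = arctan(|n_h|/n_z) = arctan(0.835/0.424) = 63.1°.
The horizontal component of n points toward azimuth atan2(n_x, n_y) = 350°, the dip direction.

true dip 63°, dip direction 350°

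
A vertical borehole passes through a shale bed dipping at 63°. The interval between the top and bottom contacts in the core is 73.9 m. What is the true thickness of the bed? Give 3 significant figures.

True thickness t = h · cos(dip) = 73.9 × cos 63°
t = 73.9 × 0.4540 = 33.550 m

33.5 m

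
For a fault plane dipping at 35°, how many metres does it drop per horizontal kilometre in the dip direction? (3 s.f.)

drop per km = 1000 × tan 35° = 1000 × 0.7002

700 m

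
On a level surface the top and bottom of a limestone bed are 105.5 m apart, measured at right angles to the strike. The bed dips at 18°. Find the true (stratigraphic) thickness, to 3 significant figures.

32.6 m

True thickness t = w · sin(dip) = 105.5 × sin 18°
t = 105.5 × 0.3090 = 32.601 m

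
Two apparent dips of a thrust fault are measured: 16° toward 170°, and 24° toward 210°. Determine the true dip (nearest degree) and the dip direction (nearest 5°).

true dip 24°, dip direction 220°

Each apparent-dip line lies in the plane. As unit vectors (x east, y north, z up), v₁ plunges 16°→170° and v₂ plunges 24°→210°.
n = v₁ × v₂ = (-0.167, -0.194, 0.564) (taken with n_z > 0).
Dip δ = arctan(|n_h|/n_z) = arctan(0.256/0.564) = 24.4°.
The horizontal component of n points toward azimuth atan2(n_x, n_y) = 221°, the dip direction.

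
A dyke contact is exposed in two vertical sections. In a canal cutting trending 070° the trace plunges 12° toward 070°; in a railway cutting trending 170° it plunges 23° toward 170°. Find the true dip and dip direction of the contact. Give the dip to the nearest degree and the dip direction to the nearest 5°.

Each apparent-dip line lies in the plane. As unit vectors (x east, y north, z up), v₁ plunges 12°→070° and v₂ plunges 23°→170°.
n = v₁ × v₂ = (0.319, -0.326, 0.887) (taken with n_z > 0).
tan δ = √(n_x²+n_y²)/n_z = 0.456/0.887, so δ = 27.2°.
Dip direction = azimuth of (n_x, n_y) = atan2(0.319, -0.326) = 136°.

true dip 27°, dip direction 135°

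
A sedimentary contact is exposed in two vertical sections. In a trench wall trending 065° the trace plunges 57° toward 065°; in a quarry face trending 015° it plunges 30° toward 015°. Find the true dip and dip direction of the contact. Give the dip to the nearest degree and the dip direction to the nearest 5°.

Each apparent-dip line lies in the plane. As unit vectors (x east, y north, z up), v₁ plunges 57°→065° and v₂ plunges 30°→015°.
Cross product v₁ × v₂ gives the pole to the plane: n ∝ (0.586, 0.059, 0.361).
True dip = arccos(n_z / |n|) = arccos(0.5226) = 58.5°.
Dip direction = azimuth of (n_x, n_y) = atan2(0.586, 0.059) = 84°.

true dip 58°, dip direction 085°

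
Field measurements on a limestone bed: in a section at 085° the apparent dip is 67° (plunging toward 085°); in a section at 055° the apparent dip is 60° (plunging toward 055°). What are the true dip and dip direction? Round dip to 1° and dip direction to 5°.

true dip 68°, dip direction 100°

The two traces are lines in the plane: v₁ = (sin 85°·cos 67°, cos 85°·cos 67°, −sin 67°), v₂ = (sin 55°·cos 60°, cos 55°·cos 60°, −sin 60°).
Cross product v₁ × v₂ gives the pole to the plane: n ∝ (0.234, -0.040, 0.098).
tan δ = √(n_x²+n_y²)/n_z = 0.238/0.098, so δ = 67.7°.
The horizontal component of n points toward azimuth atan2(n_x, n_y) = 100°, the dip direction.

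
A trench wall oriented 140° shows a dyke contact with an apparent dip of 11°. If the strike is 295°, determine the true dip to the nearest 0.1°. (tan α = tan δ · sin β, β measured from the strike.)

β = acute angle between strike 295° and section 140° = 25°.
tan(true dip) = tan 11° / sin 25° = 0.4599
true dip = arctan 0.4599 = 24.70°

24.7°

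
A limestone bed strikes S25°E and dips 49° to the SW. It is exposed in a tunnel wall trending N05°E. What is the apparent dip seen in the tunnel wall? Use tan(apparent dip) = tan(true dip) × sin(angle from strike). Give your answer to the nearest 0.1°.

29.9°

Angle between strike (S25°E) and section (N05°E): β = 30°.
tan(apparent dip) = tan 49° · sin 30° = 0.5752
α = arctan(0.5752) = 29.91°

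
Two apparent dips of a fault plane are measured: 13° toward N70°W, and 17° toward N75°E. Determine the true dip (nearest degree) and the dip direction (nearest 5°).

Each apparent-dip line lies in the plane. As unit vectors (x east, y north, z up), v₁ plunges 13°→N70°W and v₂ plunges 17°→N75°E.
Cross product v₁ × v₂ gives the pole to the plane: n ∝ (0.042, 0.475, 0.534).
Dip δ = arctan(|n_h|/n_z) = arctan(0.477/0.534) = 41.8°.
Dip direction = atan2(0.042, 0.475) = 5° (azimuth of n's horizontal projection).

true dip 42°, dip direction 005°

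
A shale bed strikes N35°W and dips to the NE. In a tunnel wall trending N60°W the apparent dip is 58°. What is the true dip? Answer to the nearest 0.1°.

75.2°

β = acute angle between strike N35°W and section N60°W = 25°.
tan(true dip) = tan 58° / sin 25° = 3.7867
true dip = arctan 3.7867 = 75.21°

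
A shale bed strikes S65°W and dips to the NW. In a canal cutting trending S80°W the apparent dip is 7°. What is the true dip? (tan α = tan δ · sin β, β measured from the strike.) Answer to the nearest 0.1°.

The section is 15° from the strike.
tan(true dip) = tan 7° / sin 15° = 0.4744
δ = arctan(0.4744) = 25.38°

25.4°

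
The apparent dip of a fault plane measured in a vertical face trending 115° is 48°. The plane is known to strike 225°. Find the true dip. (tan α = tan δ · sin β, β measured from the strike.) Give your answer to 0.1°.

49.8°

The section is 70° from the strike.
tan(true dip) = tan 48° / sin 70° = 1.1819
δ = arctan(1.1819) = 49.77°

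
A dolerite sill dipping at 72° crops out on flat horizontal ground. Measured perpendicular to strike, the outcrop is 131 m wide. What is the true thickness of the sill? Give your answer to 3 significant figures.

True thickness t = w · sin(dip) = 131 × sin 72°
t = 131 × 0.9511 = 124.588 m

125 m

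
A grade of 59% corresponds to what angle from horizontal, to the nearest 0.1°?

tan θ = 59/100 = 0.5900
θ = arctan(0.5900) = 30.54°

30.5°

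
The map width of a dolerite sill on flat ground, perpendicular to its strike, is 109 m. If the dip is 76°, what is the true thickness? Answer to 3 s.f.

True thickness t = w · sin(dip) = 109 × sin 76°
t = 109 × 0.9703 = 105.762 m

106 m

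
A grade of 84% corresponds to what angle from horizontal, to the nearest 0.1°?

40.0°

tan θ = 84/100 = 0.8400
θ = arctan(0.8400) = 40.03°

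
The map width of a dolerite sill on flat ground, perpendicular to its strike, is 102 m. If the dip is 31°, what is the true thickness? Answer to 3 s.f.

True thickness t = w · sin(dip) = 102 × sin 31°
t = 102 × 0.5150 = 52.534 m

52.5 m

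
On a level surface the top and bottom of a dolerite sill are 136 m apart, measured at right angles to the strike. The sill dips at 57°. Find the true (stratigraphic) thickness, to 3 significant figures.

114 m

True thickness t = w · sin(dip) = 136 × sin 57°
t = 136 × 0.8387 = 114.059 m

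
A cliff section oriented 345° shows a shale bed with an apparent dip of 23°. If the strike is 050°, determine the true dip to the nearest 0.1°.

25.1°

The section is 65° from the strike.
tan(true dip) = tan 23° / sin 65° = 0.4684
true dip = arctan 0.4684 = 25.10°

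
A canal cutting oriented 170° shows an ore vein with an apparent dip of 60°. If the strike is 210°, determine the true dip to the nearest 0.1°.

69.6°

β = acute angle between strike 210° and section 170° = 40°.
tan δ = tan α / sin β = tan 60° / sin 40° = 1.7321 / 0.6428 = 2.6946
δ = arctan(2.6946) = 69.64°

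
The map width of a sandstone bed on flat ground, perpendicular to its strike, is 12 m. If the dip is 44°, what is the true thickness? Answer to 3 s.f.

8.34 m

True thickness t = w · sin(dip) = 12 × sin 44°
t = 12 × 0.6947 = 8.336 m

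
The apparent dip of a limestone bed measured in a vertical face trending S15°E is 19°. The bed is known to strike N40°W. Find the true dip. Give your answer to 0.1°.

The section is 25° from the strike.
tan(true dip) = tan 19° / sin 25° = 0.8147
true dip = arctan 0.8147 = 39.17°

39.2°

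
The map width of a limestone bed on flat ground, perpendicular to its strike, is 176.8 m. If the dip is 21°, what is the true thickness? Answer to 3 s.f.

63.4 m

True thickness t = w · sin(dip) = 176.8 × sin 21°
t = 176.8 × 0.3584 = 63.359 m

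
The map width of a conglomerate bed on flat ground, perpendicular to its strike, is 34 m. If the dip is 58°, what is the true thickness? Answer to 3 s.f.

28.8 m

True thickness t = w · sin(dip) = 34 × sin 58°
t = 34 × 0.8480 = 28.834 m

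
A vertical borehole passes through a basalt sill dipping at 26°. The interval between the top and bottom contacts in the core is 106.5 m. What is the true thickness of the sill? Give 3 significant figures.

True thickness t = h · cos(dip) = 106.5 × cos 26°
t = 106.5 × 0.8988 = 95.722 m

95.7 m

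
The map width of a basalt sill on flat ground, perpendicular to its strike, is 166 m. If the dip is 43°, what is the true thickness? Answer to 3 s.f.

113 m

True thickness t = w · sin(dip) = 166 × sin 43°
t = 166 × 0.6820 = 113.212 m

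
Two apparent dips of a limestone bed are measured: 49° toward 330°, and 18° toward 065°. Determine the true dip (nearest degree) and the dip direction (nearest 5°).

true dip 51°, dip direction 350°

The two traces are lines in the plane: v₁ = (sin 330°·cos 49°, cos 330°·cos 49°, −sin 49°), v₂ = (sin 65°·cos 18°, cos 65°·cos 18°, −sin 18°).
The plane normal is n = v₁ × v₂ ∝ (-0.128, 0.752, 0.622).
Dip δ = arctan(|n_h|/n_z) = arctan(0.763/0.622) = 50.8°.
Dip direction = atan2(-0.128, 0.752) = 350° (azimuth of n's horizontal projection).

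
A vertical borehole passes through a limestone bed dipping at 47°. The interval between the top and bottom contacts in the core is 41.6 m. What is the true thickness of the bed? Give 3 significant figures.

28.4 m

True thickness t = h · cos(dip) = 41.6 × cos 47°
t = 41.6 × 0.6820 = 28.371 m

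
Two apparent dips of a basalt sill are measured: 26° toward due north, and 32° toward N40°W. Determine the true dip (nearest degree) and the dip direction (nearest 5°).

The two traces are lines in the plane: v₁ = (sin 0°·cos 26°, cos 0°·cos 26°, −sin 26°), v₂ = (sin 320°·cos 32°, cos 320°·cos 32°, −sin 32°).
The plane normal is n = v₁ × v₂ ∝ (-0.192, 0.239, 0.490).
tan δ = √(n_x²+n_y²)/n_z = 0.306/0.490, so δ = 32.0°.
Dip direction = atan2(-0.192, 0.239) = 321° (azimuth of n's horizontal projection).

true dip 32°, dip direction 320°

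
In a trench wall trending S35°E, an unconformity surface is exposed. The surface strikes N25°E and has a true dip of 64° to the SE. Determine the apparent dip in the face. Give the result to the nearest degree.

The section lies 60° from the strike.
tan(apparent dip) = tan 64° · sin 60° = 1.7756
apparent dip = arctan 1.7756 = 60.61°

61°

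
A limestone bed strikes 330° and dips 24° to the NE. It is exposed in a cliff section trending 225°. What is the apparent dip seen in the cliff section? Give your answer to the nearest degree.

The strike is 330° and the section trends 225°; the acute angle between them is β = 75°.
tan α = tan 24° × sin 75° = 0.4452 × 0.9659 = 0.4301
apparent dip = arctan 0.4301 = 23.27°

23°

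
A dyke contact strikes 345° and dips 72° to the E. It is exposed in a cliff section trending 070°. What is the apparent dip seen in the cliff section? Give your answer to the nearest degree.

Angle between strike (345°) and section (070°): β = 85°.
tan α = tan 72° × sin 85° = 3.0777 × 0.9962 = 3.0660
apparent dip = arctan 3.0660 = 71.94°

72°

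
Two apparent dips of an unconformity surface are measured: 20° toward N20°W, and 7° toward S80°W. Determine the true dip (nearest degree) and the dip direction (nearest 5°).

Represent each trace as a vector plunging at its apparent dip toward its trend (east-north-up frame): v₁ = (-0.321, 0.883, -0.342), v₂ = (-0.977, -0.172, -0.122).
n = v₁ × v₂ = (-0.167, 0.295, 0.919) (taken with n_z > 0).
Dip δ = arctan(|n_h|/n_z) = arctan(0.339/0.919) = 20.3°.
Dip direction = azimuth of (n_x, n_y) = atan2(-0.167, 0.295) = 331°.

true dip 20°, dip direction 330°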